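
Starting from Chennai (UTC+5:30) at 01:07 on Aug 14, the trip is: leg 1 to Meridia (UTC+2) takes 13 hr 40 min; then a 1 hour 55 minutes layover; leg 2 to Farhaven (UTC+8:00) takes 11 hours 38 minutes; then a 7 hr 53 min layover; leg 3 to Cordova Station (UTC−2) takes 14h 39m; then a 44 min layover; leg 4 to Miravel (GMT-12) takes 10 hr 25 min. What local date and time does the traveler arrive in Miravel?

Convert departure to UTC: 01:07 − 5:30 = 19:37 UTC on Aug 13.
Add 13 hours 40 minutes leg 1 → 09:17 UTC (Aug 14).
Add 1 hour and 55 minutes layover in Meridia → 11:12 UTC.
Add 11 hours and 38 minutes leg 2 → 22:50 UTC.
Add 7 hours and 53 minutes layover in Farhaven → 06:43 UTC (Aug 15).
Add 14 hours 39 minutes leg 3 → 21:22 UTC.
Add 44 minutes layover in Cordova Station → 22:06 UTC.
Add 10 hours and 25 minutes leg 4 → 08:31 UTC (Aug 16).
Miravel is UTC−12:00, so local arrival = 08:31 − 12:00 = 20:31 on Aug 15.

20:31 on Aug 15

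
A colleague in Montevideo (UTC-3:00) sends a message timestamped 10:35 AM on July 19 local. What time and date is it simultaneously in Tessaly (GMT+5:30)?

7:05 PM on Jul 19

Tessaly is 8:30 ahead of Montevideo.
Shift by the zone difference: 10:35 AM + 8:30 = 7:05 PM on Jul 19 in Tessaly.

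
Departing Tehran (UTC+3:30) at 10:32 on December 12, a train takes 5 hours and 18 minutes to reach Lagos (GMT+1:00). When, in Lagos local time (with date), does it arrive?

13:20 on December 12

Convert departure to UTC: 10:32 − 3:30 = 07:02 UTC on Dec 12.
Add 5 hours 18 minutes travel time → 12:20 UTC.
Lagos is UTC+1:00, so local arrival = 12:20 + 1:00 = 13:20 on Dec 12.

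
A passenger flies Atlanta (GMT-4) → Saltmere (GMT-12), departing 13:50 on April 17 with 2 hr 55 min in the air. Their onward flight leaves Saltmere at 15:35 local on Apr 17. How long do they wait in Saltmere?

Convert departure to UTC: 13:50 + 4:00 = 17:50 UTC on Apr 17.
Add 2 hours and 55 minutes flight time → 20:45 UTC.
Saltmere is UTC−12:00, so local arrival = 20:45 − 12:00 = 08:45 on Apr 17.
Layover = 15:35 − 08:45 = 6 hours 50 minutes.

6 hours 50 minutes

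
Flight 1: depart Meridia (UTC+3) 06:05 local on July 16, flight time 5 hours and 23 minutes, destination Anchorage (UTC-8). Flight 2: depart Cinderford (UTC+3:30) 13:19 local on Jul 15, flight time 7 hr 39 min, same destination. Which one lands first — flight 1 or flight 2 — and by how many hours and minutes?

the second, by 15 hours

Flight 1 in UTC: 06:05 − 3:00 = 03:05 on Jul 16.
+5 hours and 23 minutes → arrive 08:28 UTC on Jul 16.
Flight 2 in UTC: 13:19 − 3:30 = 09:49 on Jul 15.
+7 hours and 39 minutes → arrive 17:28 UTC on Jul 15.
Flight 2 lands earlier by 15 hours.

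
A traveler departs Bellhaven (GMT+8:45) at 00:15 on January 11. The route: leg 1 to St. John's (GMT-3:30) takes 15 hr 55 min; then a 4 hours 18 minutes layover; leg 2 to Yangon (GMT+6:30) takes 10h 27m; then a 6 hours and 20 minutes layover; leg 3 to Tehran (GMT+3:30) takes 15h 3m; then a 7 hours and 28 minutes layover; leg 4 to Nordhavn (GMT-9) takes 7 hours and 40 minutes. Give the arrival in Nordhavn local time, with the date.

01:41 on January 13

Convert departure to UTC: 00:15 − 8:45 = 15:30 UTC on Jan 10.
Add 15 hours and 55 minutes leg 1 → 07:25 UTC (Jan 11).
Add 4 hours 18 minutes layover in St. John's → 11:43 UTC.
Add 10 hours and 27 minutes leg 2 → 22:10 UTC.
Add 6 hours and 20 minutes layover in Yangon → 04:30 UTC (Jan 12).
Add 15 hours 3 minutes leg 3 → 19:33 UTC.
Add 7 hours 28 minutes layover in Tehran → 03:01 UTC (Jan 13).
Add 7 hours and 40 minutes leg 4 → 10:41 UTC.
Nordhavn is UTC−9:00, so local arrival = 10:41 − 9:00 = 01:41 on Jan 13.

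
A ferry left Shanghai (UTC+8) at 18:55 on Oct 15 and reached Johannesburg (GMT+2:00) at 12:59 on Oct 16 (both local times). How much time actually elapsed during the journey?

24 hours 4 minutes

Departure in UTC: 18:55 − 8:00 = 10:55 on Oct 15.
Arrival in UTC: 12:59 − 2:00 = 10:59 on Oct 16.
Elapsed = 10:59 − 10:55 (+1 day) = 24 hours 4 minutes.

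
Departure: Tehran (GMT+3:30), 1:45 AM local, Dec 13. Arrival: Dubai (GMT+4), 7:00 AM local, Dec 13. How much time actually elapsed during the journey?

Departure in UTC: 1:45 AM − 3:30 = 10:15 PM on Dec 12.
Arrival in UTC: 7:00 AM − 4:00 = 3:00 AM on Dec 13.
Elapsed = 3:00 AM − 10:15 PM (+1 day) = 4 hours 45 minutes.

4 hours 45 minutes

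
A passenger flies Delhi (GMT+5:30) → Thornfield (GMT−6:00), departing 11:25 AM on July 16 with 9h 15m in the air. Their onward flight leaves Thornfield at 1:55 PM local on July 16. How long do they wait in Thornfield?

4 hours 45 minutes

Convert departure to UTC: 11:25 AM − 5:30 = 5:55 AM UTC on Jul 16.
Add 9 hours and 15 minutes flight time → 3:10 PM UTC.
Thornfield is UTC−6:00, so local arrival = 3:10 PM − 6:00 = 9:10 AM on Jul 16.
Layover = 1:55 PM − 9:10 AM = 4 hours 45 minutes.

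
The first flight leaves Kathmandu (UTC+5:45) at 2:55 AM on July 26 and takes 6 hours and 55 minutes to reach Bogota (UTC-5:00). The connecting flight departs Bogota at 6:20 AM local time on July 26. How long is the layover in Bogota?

Convert departure to UTC: 2:55 AM − 5:45 = 9:10 PM UTC on Jul 25.
Add 6 hours and 55 minutes flight time → 4:05 AM UTC (Jul 26).
Bogota is UTC−5:00, so local arrival = 4:05 AM − 5:00 = 11:05 PM on Jul 25.
Layover = 6:20 AM − 11:05 PM (+1 day) = 7 hours 15 minutes.

7 hours 15 minutes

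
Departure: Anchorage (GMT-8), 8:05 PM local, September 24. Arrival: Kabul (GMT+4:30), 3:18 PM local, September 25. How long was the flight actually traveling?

6 hours 43 minutes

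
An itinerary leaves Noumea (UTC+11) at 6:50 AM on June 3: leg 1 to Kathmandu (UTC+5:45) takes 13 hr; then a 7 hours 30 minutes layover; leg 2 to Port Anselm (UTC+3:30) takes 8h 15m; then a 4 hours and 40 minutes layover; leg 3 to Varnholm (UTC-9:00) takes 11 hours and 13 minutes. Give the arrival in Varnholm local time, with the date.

Convert departure to UTC: 6:50 AM − 11:00 = 7:50 PM UTC on Jun 2.
Add 13 hours leg 1 → 8:50 AM UTC (Jun 3).
Add 7 hours 30 minutes layover in Kathmandu → 4:20 PM UTC.
Add 8 hours 15 minutes leg 2 → 12:35 AM UTC (Jun 4).
Add 4 hours 40 minutes layover in Port Anselm → 5:15 AM UTC.
Add 11 hours and 13 minutes leg 3 → 4:28 PM UTC.
Varnholm is UTC−9:00, so local arrival = 4:28 PM − 9:00 = 7:28 AM on Jun 4.

7:28 AM on June 4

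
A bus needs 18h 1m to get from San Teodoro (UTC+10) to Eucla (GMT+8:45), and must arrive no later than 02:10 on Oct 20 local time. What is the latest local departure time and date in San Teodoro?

Target arrival in UTC: 02:10 − 8:45 = 17:25 on Oct 19.
Subtract 18 hours 1 minute → departure 23:24 UTC on Oct 18.
San Teodoro is UTC+10:00: 23:24 + 10:00 = 09:24 on Oct 19.

09:24 on October 19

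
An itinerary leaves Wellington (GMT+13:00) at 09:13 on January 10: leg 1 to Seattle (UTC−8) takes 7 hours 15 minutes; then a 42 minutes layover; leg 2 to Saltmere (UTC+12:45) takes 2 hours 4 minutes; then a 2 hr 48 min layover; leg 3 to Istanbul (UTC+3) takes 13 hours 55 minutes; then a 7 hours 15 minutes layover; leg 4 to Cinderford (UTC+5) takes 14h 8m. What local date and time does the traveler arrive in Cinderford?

01:20 on January 12

Convert departure to UTC: 09:13 − 13:00 = 20:13 UTC on Jan 9.
Add 7 hours 15 minutes leg 1 → 03:28 UTC (Jan 10).
Add 42 minutes layover in Seattle → 04:10 UTC.
Add 2 hours 4 minutes leg 2 → 06:14 UTC.
Add 2 hours 48 minutes layover in Saltmere → 09:02 UTC.
Add 13 hours 55 minutes leg 3 → 22:57 UTC.
Add 7 hours and 15 minutes layover in Istanbul → 06:12 UTC (Jan 11).
Add 14 hours 8 minutes leg 4 → 20:20 UTC.
Cinderford is UTC+5:00, so local arrival = 20:20 + 5:00 = 01:20 on Jan 12.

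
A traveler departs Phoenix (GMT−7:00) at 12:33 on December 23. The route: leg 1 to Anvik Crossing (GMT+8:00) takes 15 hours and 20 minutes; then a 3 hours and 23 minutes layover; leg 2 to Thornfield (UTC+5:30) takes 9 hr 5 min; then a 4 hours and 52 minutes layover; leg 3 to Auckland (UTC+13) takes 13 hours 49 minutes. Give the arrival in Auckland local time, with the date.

Convert departure to UTC: 12:33 + 7:00 = 19:33 UTC on Dec 23.
Add 15 hours and 20 minutes leg 1 → 10:53 UTC (Dec 24).
Add 3 hours 23 minutes layover in Anvik Crossing → 14:16 UTC.
Add 9 hours and 5 minutes leg 2 → 23:21 UTC.
Add 4 hours 52 minutes layover in Thornfield → 04:13 UTC (Dec 25).
Add 13 hours 49 minutes leg 3 → 18:02 UTC.
Auckland is UTC+13:00, so local arrival = 18:02 + 13:00 = 07:02 on Dec 26.

07:02 on December 26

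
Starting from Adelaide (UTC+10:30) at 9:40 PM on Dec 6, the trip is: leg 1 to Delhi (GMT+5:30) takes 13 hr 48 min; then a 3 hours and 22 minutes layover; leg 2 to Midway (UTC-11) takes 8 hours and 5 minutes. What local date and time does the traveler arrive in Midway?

1:25 AM on Dec 7

Convert departure to UTC: 9:40 PM − 10:30 = 11:10 AM UTC on Dec 6.
Add 13 hours and 48 minutes leg 1 → 12:58 AM UTC (Dec 7).
Add 3 hours 22 minutes layover in Delhi → 4:20 AM UTC.
Add 8 hours and 5 minutes leg 2 → 12:25 PM UTC.
Midway is UTC−11:00, so local arrival = 12:25 PM − 11:00 = 1:25 AM on Dec 7.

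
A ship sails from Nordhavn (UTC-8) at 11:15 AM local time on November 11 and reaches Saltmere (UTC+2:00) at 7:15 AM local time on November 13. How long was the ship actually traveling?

Departure in UTC: 11:15 AM + 8:00 = 7:15 PM on Nov 11.
Arrival in UTC: 7:15 AM − 2:00 = 5:15 AM on Nov 13.
Elapsed = 5:15 AM − 7:15 PM (+2 days) = 34 hours.

34 hours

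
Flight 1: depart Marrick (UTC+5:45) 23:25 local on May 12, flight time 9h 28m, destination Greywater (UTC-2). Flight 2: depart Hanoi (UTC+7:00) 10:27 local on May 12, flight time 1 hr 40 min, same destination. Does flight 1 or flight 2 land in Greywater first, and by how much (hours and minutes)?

Flight 1 in UTC: 23:25 − 5:45 = 17:40 on May 12.
+9 hours and 28 minutes → arrive 03:08 UTC on May 13.
Flight 2 in UTC: 10:27 − 7:00 = 03:27 on May 12.
+1 hour and 40 minutes → arrive 05:07 UTC on May 12.
Flight 2 lands earlier by 22 hours 1 minute.

the second, by 22 hours 1 minute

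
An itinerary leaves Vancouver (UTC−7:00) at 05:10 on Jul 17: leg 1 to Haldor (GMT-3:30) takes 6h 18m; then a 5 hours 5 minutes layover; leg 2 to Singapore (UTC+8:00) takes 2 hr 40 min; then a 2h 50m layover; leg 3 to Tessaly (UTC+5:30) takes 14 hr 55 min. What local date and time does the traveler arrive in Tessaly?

Convert departure to UTC: 05:10 + 7:00 = 12:10 UTC on Jul 17.
Add 6 hours and 18 minutes leg 1 → 18:28 UTC.
Add 5 hours 5 minutes layover in Haldor → 23:33 UTC.
Add 2 hours 40 minutes leg 2 → 02:13 UTC (Jul 18).
Add 2 hours 50 minutes layover in Singapore → 05:03 UTC.
Add 14 hours and 55 minutes leg 3 → 19:58 UTC.
Tessaly is UTC+5:30, so local arrival = 19:58 + 5:30 = 01:28 on Jul 19.

01:28 on July 19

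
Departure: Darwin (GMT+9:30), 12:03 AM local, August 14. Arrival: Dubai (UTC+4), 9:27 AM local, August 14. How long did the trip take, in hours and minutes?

14 hours 54 minutes

Departure in UTC: 12:03 AM − 9:30 = 2:33 PM on Aug 13.
Arrival in UTC: 9:27 AM − 4:00 = 5:27 AM on Aug 14.
Elapsed = 5:27 AM − 2:33 PM (+1 day) = 14 hours 54 minutes.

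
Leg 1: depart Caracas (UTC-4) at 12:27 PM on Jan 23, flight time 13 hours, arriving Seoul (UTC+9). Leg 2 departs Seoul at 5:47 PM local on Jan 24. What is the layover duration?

Convert departure to UTC: 12:27 PM + 4:00 = 4:27 PM UTC on Jan 23.
Add 13 hours flight time → 5:27 AM UTC (Jan 24).
Seoul is UTC+9:00, so local arrival = 5:27 AM + 9:00 = 2:27 PM on Jan 24.
Layover = 5:47 PM − 2:27 PM = 3 hours 20 minutes.

3 hours 20 minutes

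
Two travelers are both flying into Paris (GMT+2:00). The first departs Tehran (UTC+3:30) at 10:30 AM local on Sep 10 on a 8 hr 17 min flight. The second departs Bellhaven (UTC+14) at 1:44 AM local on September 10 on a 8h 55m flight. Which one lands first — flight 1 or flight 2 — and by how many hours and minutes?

the second, by 18 hours 38 minutes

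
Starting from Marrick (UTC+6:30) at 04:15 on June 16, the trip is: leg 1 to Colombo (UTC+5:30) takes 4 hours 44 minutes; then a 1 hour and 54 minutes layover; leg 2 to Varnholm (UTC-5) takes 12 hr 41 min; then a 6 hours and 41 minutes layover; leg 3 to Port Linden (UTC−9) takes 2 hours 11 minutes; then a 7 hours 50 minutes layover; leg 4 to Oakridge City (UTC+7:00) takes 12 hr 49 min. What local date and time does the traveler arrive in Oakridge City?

05:35 on June 18

Convert departure to UTC: 04:15 − 6:30 = 21:45 UTC on Jun 15.
Add 4 hours 44 minutes leg 1 → 02:29 UTC (Jun 16).
Add 1 hour 54 minutes layover in Colombo → 04:23 UTC.
Add 12 hours and 41 minutes leg 2 → 17:04 UTC.
Add 6 hours and 41 minutes layover in Varnholm → 23:45 UTC.
Add 2 hours and 11 minutes leg 3 → 01:56 UTC (Jun 17).
Add 7 hours 50 minutes layover in Port Linden → 09:46 UTC.
Add 12 hours and 49 minutes leg 4 → 22:35 UTC.
Oakridge City is UTC+7:00, so local arrival = 22:35 + 7:00 = 05:35 on Jun 18.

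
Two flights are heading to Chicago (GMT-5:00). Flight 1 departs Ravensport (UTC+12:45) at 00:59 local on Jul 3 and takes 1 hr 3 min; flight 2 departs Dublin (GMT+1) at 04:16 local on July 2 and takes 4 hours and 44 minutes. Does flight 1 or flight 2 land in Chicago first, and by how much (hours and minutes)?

the second, by 5 hours 17 minutes

Flight 1 in UTC: 00:59 − 12:45 = 12:14 on Jul 2.
+1 hour 3 minutes → arrive 13:17 UTC on Jul 2.
Flight 2 in UTC: 04:16 − 1:00 = 03:16 on Jul 2.
+4 hours and 44 minutes → arrive 08:00 UTC on Jul 2.
Flight 2 lands earlier by 5 hours 17 minutes.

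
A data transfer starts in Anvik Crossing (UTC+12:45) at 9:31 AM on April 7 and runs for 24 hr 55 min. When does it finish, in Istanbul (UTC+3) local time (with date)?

12:41 AM on Apr 8

Istanbul is 9:45 behind Anvik Crossing.
After 24 hours 55 minutes it is 10:26 AM (Apr 8) in Anvik Crossing.
Shift by the zone difference: 10:26 AM − 9:45 = 12:41 AM on Apr 8 in Istanbul.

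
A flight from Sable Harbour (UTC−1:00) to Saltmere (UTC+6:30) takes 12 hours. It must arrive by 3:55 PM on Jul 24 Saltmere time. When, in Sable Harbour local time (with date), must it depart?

8:25 PM on July 23

Target arrival in UTC: 3:55 PM − 6:30 = 9:25 AM on Jul 24.
Subtract 12 hours → departure 9:25 PM UTC on Jul 23.
Sable Harbour is UTC−1:00: 9:25 PM − 1:00 = 8:25 PM on Jul 23.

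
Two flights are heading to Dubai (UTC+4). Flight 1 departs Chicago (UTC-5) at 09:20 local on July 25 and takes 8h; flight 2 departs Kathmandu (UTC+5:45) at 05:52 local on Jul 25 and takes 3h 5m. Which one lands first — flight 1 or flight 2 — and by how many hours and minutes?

Flight 1 in UTC: 09:20 + 5:00 = 14:20 on Jul 25.
+8 hours → arrive 22:20 UTC on Jul 25.
Flight 2 in UTC: 05:52 − 5:45 = 00:07 on Jul 25.
+3 hours 5 minutes → arrive 03:12 UTC on Jul 25.
Flight 2 lands earlier by 19 hours 8 minutes.

the second, by 19 hours 8 minutes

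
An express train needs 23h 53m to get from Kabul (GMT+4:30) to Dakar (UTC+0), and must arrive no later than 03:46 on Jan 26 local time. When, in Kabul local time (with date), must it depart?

08:23 on January 25

Target arrival is already UTC: 03:46 on Jan 26.
Subtract 23 hours 53 minutes → departure 03:53 UTC on Jan 25.
Kabul is UTC+4:30: 03:53 + 4:30 = 08:23 on Jan 25.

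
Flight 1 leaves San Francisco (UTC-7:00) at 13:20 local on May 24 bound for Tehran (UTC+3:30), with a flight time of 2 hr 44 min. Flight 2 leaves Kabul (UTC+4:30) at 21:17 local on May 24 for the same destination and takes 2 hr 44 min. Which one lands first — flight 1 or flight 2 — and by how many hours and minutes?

the second, by 3 hours 33 minutes

Flight 1 in UTC: 13:20 + 7:00 = 20:20 on May 24.
+2 hours 44 minutes → arrive 23:04 UTC on May 24.
Flight 2 in UTC: 21:17 − 4:30 = 16:47 on May 24.
+2 hours 44 minutes → arrive 19:31 UTC on May 24.
Flight 2 lands earlier by 3 hours 33 minutes.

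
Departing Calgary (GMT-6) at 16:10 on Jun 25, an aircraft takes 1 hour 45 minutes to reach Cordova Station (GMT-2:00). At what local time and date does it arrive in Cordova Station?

Convert departure to UTC: 16:10 + 6:00 = 22:10 UTC on Jun 25.
Add 1 hour 45 minutes travel time → 23:55 UTC.
Cordova Station is UTC−2:00, so local arrival = 23:55 − 2:00 = 21:55 on Jun 25.

21:55 on June 25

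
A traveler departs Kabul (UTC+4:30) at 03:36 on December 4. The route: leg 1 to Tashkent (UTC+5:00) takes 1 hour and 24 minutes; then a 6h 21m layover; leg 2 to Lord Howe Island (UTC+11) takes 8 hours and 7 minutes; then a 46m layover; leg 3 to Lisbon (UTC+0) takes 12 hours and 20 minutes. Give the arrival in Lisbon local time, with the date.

04:04 on December 5

Convert departure to UTC: 03:36 − 4:30 = 23:06 UTC on Dec 3.
Add 1 hour 24 minutes leg 1 → 00:30 UTC (Dec 4).
Add 6 hours 21 minutes layover in Tashkent → 06:51 UTC.
Add 8 hours and 7 minutes leg 2 → 14:58 UTC.
Add 46 minutes layover in Lord Howe Island → 15:44 UTC.
Add 12 hours 20 minutes leg 3 → 04:04 UTC (Dec 5).
Lisbon is UTC+0, so local arrival is the same: 04:04 on Dec 5.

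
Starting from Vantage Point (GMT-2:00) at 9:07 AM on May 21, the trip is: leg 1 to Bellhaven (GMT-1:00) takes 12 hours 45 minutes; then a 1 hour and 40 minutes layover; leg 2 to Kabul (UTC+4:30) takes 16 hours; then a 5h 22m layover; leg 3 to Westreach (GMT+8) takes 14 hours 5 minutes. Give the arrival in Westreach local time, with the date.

Convert departure to UTC: 9:07 AM + 2:00 = 11:07 AM UTC on May 21.
Add 12 hours 45 minutes leg 1 → 11:52 PM UTC.
Add 1 hour 40 minutes layover in Bellhaven → 1:32 AM UTC (May 22).
Add 16 hours leg 2 → 5:32 PM UTC.
Add 5 hours and 22 minutes layover in Kabul → 10:54 PM UTC.
Add 14 hours and 5 minutes leg 3 → 12:59 PM UTC (May 23).
Westreach is UTC+8:00, so local arrival = 12:59 PM + 8:00 = 8:59 PM on May 23.

8:59 PM on May 23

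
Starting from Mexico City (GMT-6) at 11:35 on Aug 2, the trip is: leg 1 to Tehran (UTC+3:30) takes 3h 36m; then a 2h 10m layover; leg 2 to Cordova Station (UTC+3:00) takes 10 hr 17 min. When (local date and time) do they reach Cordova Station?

Convert departure to UTC: 11:35 + 6:00 = 17:35 UTC on Aug 2.
Add 3 hours 36 minutes leg 1 → 21:11 UTC.
Add 2 hours and 10 minutes layover in Tehran → 23:21 UTC.
Add 10 hours and 17 minutes leg 2 → 09:38 UTC (Aug 3).
Cordova Station is UTC+3:00, so local arrival = 09:38 + 3:00 = 12:38 on Aug 3.

12:38 on August 3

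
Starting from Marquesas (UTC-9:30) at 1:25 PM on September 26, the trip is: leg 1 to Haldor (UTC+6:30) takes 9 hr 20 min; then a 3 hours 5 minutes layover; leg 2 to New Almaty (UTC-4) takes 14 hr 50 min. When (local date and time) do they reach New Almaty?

10:10 PM on Sep 27

Convert departure to UTC: 1:25 PM + 9:30 = 10:55 PM UTC on Sep 26.
Add 9 hours 20 minutes leg 1 → 8:15 AM UTC (Sep 27).
Add 3 hours and 5 minutes layover in Haldor → 11:20 AM UTC.
Add 14 hours and 50 minutes leg 2 → 2:10 AM UTC (Sep 28).
New Almaty is UTC−4:00, so local arrival = 2:10 AM − 4:00 = 10:10 PM on Sep 27.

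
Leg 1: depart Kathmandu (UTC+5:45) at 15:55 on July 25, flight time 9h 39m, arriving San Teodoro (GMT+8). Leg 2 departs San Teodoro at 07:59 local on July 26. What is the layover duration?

4 hours 10 minutes

Convert departure to UTC: 15:55 − 5:45 = 10:10 UTC on Jul 25.
Add 9 hours and 39 minutes flight time → 19:49 UTC.
San Teodoro is UTC+8:00, so local arrival = 19:49 + 8:00 = 03:49 on Jul 26.
Layover = 07:59 − 03:49 = 4 hours 10 minutes.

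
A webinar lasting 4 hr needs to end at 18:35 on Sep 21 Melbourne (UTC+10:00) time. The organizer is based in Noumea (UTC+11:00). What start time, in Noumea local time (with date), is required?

15:35 on September 21

Target end time in UTC: 18:35 − 10:00 = 08:35 on Sep 21.
Subtract 4 hours → start 04:35 UTC on Sep 21.
Noumea is UTC+11:00: 04:35 + 11:00 = 15:35 on Sep 21.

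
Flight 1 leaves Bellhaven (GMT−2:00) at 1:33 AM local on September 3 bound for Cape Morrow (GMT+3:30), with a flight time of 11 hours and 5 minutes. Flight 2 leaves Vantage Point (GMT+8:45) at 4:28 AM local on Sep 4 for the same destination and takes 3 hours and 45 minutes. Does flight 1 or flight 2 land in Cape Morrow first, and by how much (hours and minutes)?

the first, by 8 hours 50 minutes

Flight 1 in UTC: 1:33 AM + 2:00 = 3:33 AM on Sep 3.
+11 hours 5 minutes → arrive 2:38 PM UTC on Sep 3.
Flight 2 in UTC: 4:28 AM − 8:45 = 7:43 PM on Sep 3.
+3 hours and 45 minutes → arrive 11:28 PM UTC on Sep 3.
Flight 1 lands earlier by 8 hours 50 minutes.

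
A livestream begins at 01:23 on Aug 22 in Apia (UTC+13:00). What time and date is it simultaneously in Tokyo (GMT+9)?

21:23 on August 21

In UTC: 01:23 − 13:00 = 12:23 on Aug 21.
Tokyo is UTC+9:00: 12:23 + 9:00 = 21:23 on Aug 21.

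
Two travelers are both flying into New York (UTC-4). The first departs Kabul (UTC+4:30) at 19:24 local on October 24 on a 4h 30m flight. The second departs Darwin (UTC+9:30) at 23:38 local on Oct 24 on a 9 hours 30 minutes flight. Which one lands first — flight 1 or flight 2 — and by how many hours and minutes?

the first, by 4 hours 14 minutes

Flight 1 in UTC: 19:24 − 4:30 = 14:54 on Oct 24.
+4 hours 30 minutes → arrive 19:24 UTC on Oct 24.
Flight 2 in UTC: 23:38 − 9:30 = 14:08 on Oct 24.
+9 hours and 30 minutes → arrive 23:38 UTC on Oct 24.
Flight 1 lands earlier by 4 hours 14 minutes.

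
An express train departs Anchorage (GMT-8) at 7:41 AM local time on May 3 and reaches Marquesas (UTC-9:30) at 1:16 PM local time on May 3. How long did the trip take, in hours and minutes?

7 hours 5 minutes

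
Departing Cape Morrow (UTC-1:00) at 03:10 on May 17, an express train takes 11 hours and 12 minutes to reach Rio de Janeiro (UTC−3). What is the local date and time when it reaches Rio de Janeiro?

Rio de Janeiro is 2:00 behind Cape Morrow.
After 11 hours 12 minutes it is 14:22 in Cape Morrow.
Shift by the zone difference: 14:22 − 2:00 = 12:22 on May 17 in Rio de Janeiro.

12:22 on May 17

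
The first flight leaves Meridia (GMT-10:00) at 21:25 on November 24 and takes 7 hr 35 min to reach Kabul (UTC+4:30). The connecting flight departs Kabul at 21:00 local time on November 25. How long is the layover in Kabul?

Convert departure to UTC: 21:25 + 10:00 = 07:25 UTC on Nov 25.
Add 7 hours and 35 minutes flight time → 15:00 UTC.
Kabul is UTC+4:30, so local arrival = 15:00 + 4:30 = 19:30 on Nov 25.
Layover = 21:00 − 19:30 = 1 hour 30 minutes.

1 hour 30 minutes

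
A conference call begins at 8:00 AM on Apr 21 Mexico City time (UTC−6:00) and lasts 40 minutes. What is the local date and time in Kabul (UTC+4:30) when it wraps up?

7:10 PM on April 21

Kabul is 10:30 ahead of Mexico City.
After 40 minutes it is 8:40 AM in Mexico City.
Shift by the zone difference: 8:40 AM + 10:30 = 7:10 PM on Apr 21 in Kabul.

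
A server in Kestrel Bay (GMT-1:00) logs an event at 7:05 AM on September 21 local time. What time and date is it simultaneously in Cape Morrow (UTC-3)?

Cape Morrow is 2:00 behind Kestrel Bay.
Shift by the zone difference: 7:05 AM − 2:00 = 5:05 AM on Sep 21 in Cape Morrow.

5:05 AM on September 21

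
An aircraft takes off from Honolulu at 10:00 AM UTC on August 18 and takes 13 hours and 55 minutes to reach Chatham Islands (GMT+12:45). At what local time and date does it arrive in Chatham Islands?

12:40 PM on August 19

Departure is given in UTC: 10:00 AM on Aug 18.
Add 13 hours and 55 minutes → 11:55 PM UTC.
Chatham Islands is UTC+12:45: 11:55 PM + 12:45 = 12:40 PM on Aug 19.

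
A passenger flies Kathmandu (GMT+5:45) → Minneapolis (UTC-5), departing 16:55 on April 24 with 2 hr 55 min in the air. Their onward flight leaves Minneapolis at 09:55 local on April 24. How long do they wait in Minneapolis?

Convert departure to UTC: 16:55 − 5:45 = 11:10 UTC on Apr 24.
Add 2 hours and 55 minutes flight time → 14:05 UTC.
Minneapolis is UTC−5:00, so local arrival = 14:05 − 5:00 = 09:05 on Apr 24.
Layover = 09:55 − 09:05 = 50 minutes.

50 minutes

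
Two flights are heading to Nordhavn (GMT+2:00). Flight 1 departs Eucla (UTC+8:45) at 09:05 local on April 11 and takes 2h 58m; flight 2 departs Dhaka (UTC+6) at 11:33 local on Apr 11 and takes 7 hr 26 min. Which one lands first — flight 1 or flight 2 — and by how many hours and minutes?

the first, by 9 hours 41 minutes

Flight 1 in UTC: 09:05 − 8:45 = 00:20 on Apr 11.
+2 hours and 58 minutes → arrive 03:18 UTC on Apr 11.
Flight 2 in UTC: 11:33 − 6:00 = 05:33 on Apr 11.
+7 hours 26 minutes → arrive 12:59 UTC on Apr 11.
Flight 1 lands earlier by 9 hours 41 minutes.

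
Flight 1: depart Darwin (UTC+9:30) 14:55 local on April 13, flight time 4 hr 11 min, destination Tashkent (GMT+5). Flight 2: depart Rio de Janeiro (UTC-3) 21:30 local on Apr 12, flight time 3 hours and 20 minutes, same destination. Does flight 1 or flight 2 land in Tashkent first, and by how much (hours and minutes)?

Flight 1 in UTC: 14:55 − 9:30 = 05:25 on Apr 13.
+4 hours 11 minutes → arrive 09:36 UTC on Apr 13.
Flight 2 in UTC: 21:30 + 3:00 = 00:30 on Apr 13.
+3 hours 20 minutes → arrive 03:50 UTC on Apr 13.
Flight 2 lands earlier by 5 hours 46 minutes.

the second, by 5 hours 46 minutes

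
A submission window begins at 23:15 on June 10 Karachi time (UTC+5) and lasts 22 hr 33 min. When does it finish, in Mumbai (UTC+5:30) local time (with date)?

Convert start to UTC: 23:15 − 5:00 = 18:15 UTC on Jun 10.
Add 22 hours 33 minutes duration → 16:48 UTC (Jun 11).
Mumbai is UTC+5:30, so local end time = 16:48 + 5:30 = 22:18 on Jun 11.

22:18 on Jun 11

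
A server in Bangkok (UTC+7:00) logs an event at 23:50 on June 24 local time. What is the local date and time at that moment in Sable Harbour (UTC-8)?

08:50 on Jun 24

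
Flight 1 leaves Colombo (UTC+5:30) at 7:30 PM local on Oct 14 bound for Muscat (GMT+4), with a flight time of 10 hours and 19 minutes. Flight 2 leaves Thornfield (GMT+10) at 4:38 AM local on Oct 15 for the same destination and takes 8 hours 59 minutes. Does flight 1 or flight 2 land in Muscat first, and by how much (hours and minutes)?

Flight 1 in UTC: 7:30 PM − 5:30 = 2:00 PM on Oct 14.
+10 hours 19 minutes → arrive 12:19 AM UTC on Oct 15.
Flight 2 in UTC: 4:38 AM − 10:00 = 6:38 PM on Oct 14.
+8 hours and 59 minutes → arrive 3:37 AM UTC on Oct 15.
Flight 1 lands earlier by 3 hours 18 minutes.

the first, by 3 hours 18 minutes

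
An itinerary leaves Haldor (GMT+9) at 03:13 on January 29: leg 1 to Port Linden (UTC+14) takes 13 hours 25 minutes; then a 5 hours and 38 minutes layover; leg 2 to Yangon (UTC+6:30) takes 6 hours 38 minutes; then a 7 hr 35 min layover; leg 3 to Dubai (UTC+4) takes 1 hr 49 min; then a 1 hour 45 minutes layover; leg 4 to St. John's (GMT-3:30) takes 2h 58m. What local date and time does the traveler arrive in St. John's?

Convert departure to UTC: 03:13 − 9:00 = 18:13 UTC on Jan 28.
Add 13 hours and 25 minutes leg 1 → 07:38 UTC (Jan 29).
Add 5 hours and 38 minutes layover in Port Linden → 13:16 UTC.
Add 6 hours 38 minutes leg 2 → 19:54 UTC.
Add 7 hours and 35 minutes layover in Yangon → 03:29 UTC (Jan 30).
Add 1 hour and 49 minutes leg 3 → 05:18 UTC.
Add 1 hour and 45 minutes layover in Dubai → 07:03 UTC.
Add 2 hours 58 minutes leg 4 → 10:01 UTC.
St. John's is UTC−3:30, so local arrival = 10:01 − 3:30 = 06:31 on Jan 30.

06:31 on Jan 30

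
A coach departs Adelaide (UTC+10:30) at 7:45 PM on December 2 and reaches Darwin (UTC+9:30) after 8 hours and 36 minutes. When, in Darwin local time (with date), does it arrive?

3:21 AM on December 3

Convert departure to UTC: 7:45 PM − 10:30 = 9:15 AM UTC on Dec 2.
Add 8 hours 36 minutes travel time → 5:51 PM UTC.
Darwin is UTC+9:30, so local arrival = 5:51 PM + 9:30 = 3:21 AM on Dec 3.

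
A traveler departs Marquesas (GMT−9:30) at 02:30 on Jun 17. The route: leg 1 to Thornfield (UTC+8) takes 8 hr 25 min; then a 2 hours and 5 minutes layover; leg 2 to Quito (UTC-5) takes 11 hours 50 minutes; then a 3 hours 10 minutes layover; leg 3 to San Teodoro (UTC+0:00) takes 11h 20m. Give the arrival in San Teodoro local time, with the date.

00:50 on June 19

Convert departure to UTC: 02:30 + 9:30 = 12:00 UTC on Jun 17.
Add 8 hours 25 minutes leg 1 → 20:25 UTC.
Add 2 hours 5 minutes layover in Thornfield → 22:30 UTC.
Add 11 hours 50 minutes leg 2 → 10:20 UTC (Jun 18).
Add 3 hours 10 minutes layover in Quito → 13:30 UTC.
Add 11 hours 20 minutes leg 3 → 00:50 UTC (Jun 19).
San Teodoro is UTC+0, so local arrival is the same: 00:50 on Jun 19.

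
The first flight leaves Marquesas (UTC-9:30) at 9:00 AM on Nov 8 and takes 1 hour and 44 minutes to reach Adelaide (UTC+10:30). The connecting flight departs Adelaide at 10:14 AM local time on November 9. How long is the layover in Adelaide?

3 hours 30 minutes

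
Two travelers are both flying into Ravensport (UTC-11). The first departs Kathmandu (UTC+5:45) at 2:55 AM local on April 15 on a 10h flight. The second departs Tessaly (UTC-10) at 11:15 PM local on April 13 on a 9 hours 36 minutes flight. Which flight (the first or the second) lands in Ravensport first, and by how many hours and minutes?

Flight 1 in UTC: 2:55 AM − 5:45 = 9:10 PM on Apr 14.
+10 hours → arrive 7:10 AM UTC on Apr 15.
Flight 2 in UTC: 11:15 PM + 10:00 = 9:15 AM on Apr 14.
+9 hours 36 minutes → arrive 6:51 PM UTC on Apr 14.
Flight 2 lands earlier by 12 hours 19 minutes.

the second, by 12 hours 19 minutes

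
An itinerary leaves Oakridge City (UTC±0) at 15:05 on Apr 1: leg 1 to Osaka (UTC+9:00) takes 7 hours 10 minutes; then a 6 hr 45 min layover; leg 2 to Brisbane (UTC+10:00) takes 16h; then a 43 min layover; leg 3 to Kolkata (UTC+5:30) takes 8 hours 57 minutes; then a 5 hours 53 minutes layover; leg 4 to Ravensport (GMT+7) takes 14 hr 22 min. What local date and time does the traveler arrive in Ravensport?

Oakridge City is at UTC+0, so departure is already 15:05 UTC on Apr 1.
Add 7 hours 10 minutes leg 1 → 22:15 UTC.
Add 6 hours 45 minutes layover in Osaka → 05:00 UTC (Apr 2).
Add 16 hours leg 2 → 21:00 UTC.
Add 43 minutes layover in Brisbane → 21:43 UTC.
Add 8 hours and 57 minutes leg 3 → 06:40 UTC (Apr 3).
Add 5 hours and 53 minutes layover in Kolkata → 12:33 UTC.
Add 14 hours 22 minutes leg 4 → 02:55 UTC (Apr 4).
Ravensport is UTC+7:00, so local arrival = 02:55 + 7:00 = 09:55 on Apr 4.

09:55 on April 4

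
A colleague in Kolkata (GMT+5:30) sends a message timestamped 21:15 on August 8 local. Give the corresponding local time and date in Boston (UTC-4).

In UTC: 21:15 − 5:30 = 15:45 on Aug 8.
Boston is UTC−4:00: 15:45 − 4:00 = 11:45 on Aug 8.

11:45 on Aug 8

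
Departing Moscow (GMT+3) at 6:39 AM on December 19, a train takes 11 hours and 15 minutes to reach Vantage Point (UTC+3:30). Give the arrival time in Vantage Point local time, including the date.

6:24 PM on December 19

Vantage Point is 0:30 ahead of Moscow.
After 11 hours and 15 minutes it is 5:54 PM in Moscow.
Shift by the zone difference: 5:54 PM + 0:30 = 6:24 PM on Dec 19 in Vantage Point.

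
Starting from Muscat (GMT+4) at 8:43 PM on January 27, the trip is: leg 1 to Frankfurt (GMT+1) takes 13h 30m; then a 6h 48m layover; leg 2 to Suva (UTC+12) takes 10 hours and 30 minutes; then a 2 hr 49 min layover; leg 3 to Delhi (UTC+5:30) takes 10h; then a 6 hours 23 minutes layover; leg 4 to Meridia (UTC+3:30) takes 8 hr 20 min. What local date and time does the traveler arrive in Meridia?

Convert departure to UTC: 8:43 PM − 4:00 = 4:43 PM UTC on Jan 27.
Add 13 hours and 30 minutes leg 1 → 6:13 AM UTC (Jan 28).
Add 6 hours and 48 minutes layover in Frankfurt → 1:01 PM UTC.
Add 10 hours and 30 minutes leg 2 → 11:31 PM UTC.
Add 2 hours and 49 minutes layover in Suva → 2:20 AM UTC (Jan 29).
Add 10 hours leg 3 → 12:20 PM UTC.
Add 6 hours and 23 minutes layover in Delhi → 6:43 PM UTC.
Add 8 hours 20 minutes leg 4 → 3:03 AM UTC (Jan 30).
Meridia is UTC+3:30, so local arrival = 3:03 AM + 3:30 = 6:33 AM on Jan 30.

6:33 AM on January 30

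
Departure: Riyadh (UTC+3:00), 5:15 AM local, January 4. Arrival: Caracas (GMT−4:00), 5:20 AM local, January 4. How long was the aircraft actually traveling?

7 hours 5 minutes

Departure in UTC: 5:15 AM − 3:00 = 2:15 AM on Jan 4.
Arrival in UTC: 5:20 AM + 4:00 = 9:20 AM on Jan 4.
Elapsed = 9:20 AM − 2:15 AM = 7 hours 5 minutes.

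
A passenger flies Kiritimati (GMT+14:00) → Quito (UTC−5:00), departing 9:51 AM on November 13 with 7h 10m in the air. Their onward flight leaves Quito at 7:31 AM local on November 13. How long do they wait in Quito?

9 hours 30 minutes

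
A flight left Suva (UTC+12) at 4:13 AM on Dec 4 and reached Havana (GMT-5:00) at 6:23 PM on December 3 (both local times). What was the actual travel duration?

7 hours 10 minutes

Departure in UTC: 4:13 AM − 12:00 = 4:13 PM on Dec 3.
Arrival in UTC: 6:23 PM + 5:00 = 11:23 PM on Dec 3.
Elapsed = 11:23 PM − 4:13 PM = 7 hours 10 minutes.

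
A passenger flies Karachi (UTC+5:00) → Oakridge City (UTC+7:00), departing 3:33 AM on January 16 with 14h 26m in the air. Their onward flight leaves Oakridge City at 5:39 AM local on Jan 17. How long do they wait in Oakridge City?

Convert departure to UTC: 3:33 AM − 5:00 = 10:33 PM UTC on Jan 15.
Add 14 hours and 26 minutes flight time → 12:59 PM UTC (Jan 16).
Oakridge City is UTC+7:00, so local arrival = 12:59 PM + 7:00 = 7:59 PM on Jan 16.
Layover = 5:39 AM − 7:59 PM (+1 day) = 9 hours 40 minutes.

9 hours 40 minutes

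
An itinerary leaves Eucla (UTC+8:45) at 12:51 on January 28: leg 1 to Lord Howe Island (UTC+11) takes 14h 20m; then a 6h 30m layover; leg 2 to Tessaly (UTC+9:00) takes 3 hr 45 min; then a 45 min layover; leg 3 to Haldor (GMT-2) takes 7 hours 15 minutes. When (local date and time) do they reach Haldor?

10:41 on January 29

Convert departure to UTC: 12:51 − 8:45 = 04:06 UTC on Jan 28.
Add 14 hours and 20 minutes leg 1 → 18:26 UTC.
Add 6 hours 30 minutes layover in Lord Howe Island → 00:56 UTC (Jan 29).
Add 3 hours and 45 minutes leg 2 → 04:41 UTC.
Add 45 minutes layover in Tessaly → 05:26 UTC.
Add 7 hours 15 minutes leg 3 → 12:41 UTC.
Haldor is UTC−2:00, so local arrival = 12:41 − 2:00 = 10:41 on Jan 29.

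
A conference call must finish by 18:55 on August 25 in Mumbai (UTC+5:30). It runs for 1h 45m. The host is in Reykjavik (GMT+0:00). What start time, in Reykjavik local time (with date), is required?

Target end time in UTC: 18:55 − 5:30 = 13:25 on Aug 25.
Subtract 1 hour 45 minutes → start 11:40 UTC on Aug 25.
Reykjavik is UTC+0, so start is 11:40 on Aug 25.

11:40 on Aug 25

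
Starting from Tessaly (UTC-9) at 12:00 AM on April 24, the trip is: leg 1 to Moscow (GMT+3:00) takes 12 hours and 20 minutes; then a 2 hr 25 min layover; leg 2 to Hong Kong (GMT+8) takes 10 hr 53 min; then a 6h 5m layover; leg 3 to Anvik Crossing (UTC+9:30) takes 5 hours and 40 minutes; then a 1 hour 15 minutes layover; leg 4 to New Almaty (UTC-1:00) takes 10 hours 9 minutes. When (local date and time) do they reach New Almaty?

8:47 AM on April 26

Convert departure to UTC: 12:00 AM + 9:00 = 9:00 AM UTC on Apr 24.
Add 12 hours 20 minutes leg 1 → 9:20 PM UTC.
Add 2 hours and 25 minutes layover in Moscow → 11:45 PM UTC.
Add 10 hours 53 minutes leg 2 → 10:38 AM UTC (Apr 25).
Add 6 hours 5 minutes layover in Hong Kong → 4:43 PM UTC.
Add 5 hours 40 minutes leg 3 → 10:23 PM UTC.
Add 1 hour and 15 minutes layover in Anvik Crossing → 11:38 PM UTC.
Add 10 hours 9 minutes leg 4 → 9:47 AM UTC (Apr 26).
New Almaty is UTC−1:00, so local arrival = 9:47 AM − 1:00 = 8:47 AM on Apr 26.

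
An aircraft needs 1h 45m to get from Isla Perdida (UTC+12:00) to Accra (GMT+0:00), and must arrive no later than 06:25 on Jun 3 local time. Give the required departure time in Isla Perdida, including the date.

Target arrival is already UTC: 06:25 on Jun 3.
Subtract 1 hour 45 minutes → departure 04:40 UTC on Jun 3.
Isla Perdida is UTC+12:00: 04:40 + 12:00 = 16:40 on Jun 3.

16:40 on June 3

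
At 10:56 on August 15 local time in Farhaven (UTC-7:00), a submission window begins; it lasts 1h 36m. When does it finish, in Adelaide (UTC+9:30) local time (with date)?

Convert start to UTC: 10:56 + 7:00 = 17:56 UTC on Aug 15.
Add 1 hour 36 minutes duration → 19:32 UTC.
Adelaide is UTC+9:30, so local end time = 19:32 + 9:30 = 05:02 on Aug 16.

05:02 on Aug 16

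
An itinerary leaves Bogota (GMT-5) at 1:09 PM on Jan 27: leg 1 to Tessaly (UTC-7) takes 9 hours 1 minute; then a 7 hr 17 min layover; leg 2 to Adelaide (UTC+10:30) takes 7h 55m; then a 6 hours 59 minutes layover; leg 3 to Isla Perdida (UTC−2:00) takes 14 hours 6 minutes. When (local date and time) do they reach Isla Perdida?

1:27 PM on Jan 29

Convert departure to UTC: 1:09 PM + 5:00 = 6:09 PM UTC on Jan 27.
Add 9 hours and 1 minute leg 1 → 3:10 AM UTC (Jan 28).
Add 7 hours and 17 minutes layover in Tessaly → 10:27 AM UTC.
Add 7 hours 55 minutes leg 2 → 6:22 PM UTC.
Add 6 hours 59 minutes layover in Adelaide → 1:21 AM UTC (Jan 29).
Add 14 hours 6 minutes leg 3 → 3:27 PM UTC.
Isla Perdida is UTC−2:00, so local arrival = 3:27 PM − 2:00 = 1:27 PM on Jan 29.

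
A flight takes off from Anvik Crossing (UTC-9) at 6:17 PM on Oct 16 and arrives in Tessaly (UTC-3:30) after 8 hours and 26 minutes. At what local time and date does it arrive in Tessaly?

8:13 AM on Oct 17

Tessaly is 5:30 ahead of Anvik Crossing.
After 8 hours and 26 minutes it is 2:43 AM (Oct 17) in Anvik Crossing.
Shift by the zone difference: 2:43 AM + 5:30 = 8:13 AM on Oct 17 in Tessaly.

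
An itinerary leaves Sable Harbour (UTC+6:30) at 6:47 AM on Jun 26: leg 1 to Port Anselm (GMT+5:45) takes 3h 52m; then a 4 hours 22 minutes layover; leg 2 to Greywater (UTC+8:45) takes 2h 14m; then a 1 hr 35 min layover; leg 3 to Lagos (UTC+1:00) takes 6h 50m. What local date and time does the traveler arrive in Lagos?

Convert departure to UTC: 6:47 AM − 6:30 = 12:17 AM UTC on Jun 26.
Add 3 hours and 52 minutes leg 1 → 4:09 AM UTC.
Add 4 hours 22 minutes layover in Port Anselm → 8:31 AM UTC.
Add 2 hours 14 minutes leg 2 → 10:45 AM UTC.
Add 1 hour 35 minutes layover in Greywater → 12:20 PM UTC.
Add 6 hours 50 minutes leg 3 → 7:10 PM UTC.
Lagos is UTC+1:00, so local arrival = 7:10 PM + 1:00 = 8:10 PM on Jun 26.

8:10 PM on June 26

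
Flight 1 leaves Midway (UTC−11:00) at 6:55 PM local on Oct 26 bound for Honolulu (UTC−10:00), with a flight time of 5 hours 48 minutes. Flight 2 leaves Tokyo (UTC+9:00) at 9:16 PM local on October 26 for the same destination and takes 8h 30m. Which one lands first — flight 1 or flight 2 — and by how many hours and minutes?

Flight 1 in UTC: 6:55 PM + 11:00 = 5:55 AM on Oct 27.
+5 hours 48 minutes → arrive 11:43 AM UTC on Oct 27.
Flight 2 in UTC: 9:16 PM − 9:00 = 12:16 PM on Oct 26.
+8 hours 30 minutes → arrive 8:46 PM UTC on Oct 26.
Flight 2 lands earlier by 14 hours 57 minutes.

the second, by 14 hours 57 minutes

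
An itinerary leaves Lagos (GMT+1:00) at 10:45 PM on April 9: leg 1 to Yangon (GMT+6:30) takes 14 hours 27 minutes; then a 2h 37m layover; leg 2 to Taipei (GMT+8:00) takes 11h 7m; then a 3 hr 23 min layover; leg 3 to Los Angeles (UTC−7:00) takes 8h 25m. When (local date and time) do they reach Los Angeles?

6:44 AM on April 11

Convert departure to UTC: 10:45 PM − 1:00 = 9:45 PM UTC on Apr 9.
Add 14 hours and 27 minutes leg 1 → 12:12 PM UTC (Apr 10).
Add 2 hours and 37 minutes layover in Yangon → 2:49 PM UTC.
Add 11 hours and 7 minutes leg 2 → 1:56 AM UTC (Apr 11).
Add 3 hours 23 minutes layover in Taipei → 5:19 AM UTC.
Add 8 hours 25 minutes leg 3 → 1:44 PM UTC.
Los Angeles is UTC−7:00, so local arrival = 1:44 PM − 7:00 = 6:44 AM on Apr 11.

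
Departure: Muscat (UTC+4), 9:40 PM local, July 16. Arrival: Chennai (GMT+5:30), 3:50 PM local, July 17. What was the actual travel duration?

Chennai is 1:30 ahead of Muscat.
Clock-face elapsed time (ignoring zones) is 18 hours 10 minutes.
Actual elapsed = 18 hours 10 minutes − 1:30 = 16 hours 40 minutes.

16 hours 40 minutes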